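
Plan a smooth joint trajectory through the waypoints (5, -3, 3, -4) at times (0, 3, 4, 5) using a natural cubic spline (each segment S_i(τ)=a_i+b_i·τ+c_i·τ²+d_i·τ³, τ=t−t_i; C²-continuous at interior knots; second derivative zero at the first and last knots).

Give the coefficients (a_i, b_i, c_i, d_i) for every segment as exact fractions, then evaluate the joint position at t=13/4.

Δ: Δ0=-8/3, Δ1=6, Δ2=-7
row 1: diag=8, rhs=52; c'=1/8, d'=13/2
row 2: denom=4−1·1/8=31/8; d'=(-78−1·13/2)/(31/8)=-676/31
back: M2=-676/31
back: M1=13/2−1/8·-676/31=286/31
M: M0=0, M1=286/31, M2=-676/31, M3=0
seg 0: a=5, c=M0/2=0, d=(M1−M0)/(6·3)=143/279, b=Δ0−h0·(2M0+M1)/6=-677/93
seg 1: a=-3, c=M1/2=143/31, d=(M2−M1)/(6·1)=-481/93, b=Δ1−h1·(2M1+M2)/6=610/93
seg 2: a=3, c=M2/2=-338/31, d=(M3−M2)/(6·1)=338/93, b=Δ2−h2·(2M2+M3)/6=25/93
t_q=13/4 → seg 1, τ=1/4; S=-3+610/93·τ+143/31·τ²+-481/93·τ³=-2287/1984

  seg 0: a=5 b=-677/93 c=0 d=143/279
  seg 1: a=-3 b=610/93 c=143/31 d=-481/93
  seg 2: a=3 b=25/93 c=-338/31 d=338/93
S(13/4) = -2287/1984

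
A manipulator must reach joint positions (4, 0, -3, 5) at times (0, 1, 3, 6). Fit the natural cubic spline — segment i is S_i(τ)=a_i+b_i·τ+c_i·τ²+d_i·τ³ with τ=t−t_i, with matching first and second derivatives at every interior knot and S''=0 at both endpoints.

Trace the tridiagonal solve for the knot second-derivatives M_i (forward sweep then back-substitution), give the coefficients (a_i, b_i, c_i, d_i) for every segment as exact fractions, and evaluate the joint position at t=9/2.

Δ: Δ0=-4, Δ1=-3/2, Δ2=8/3
row 1: diag=6, rhs=15; c'=1/3, d'=5/2
row 2: denom=10−2·1/3=28/3; d'=(25−2·5/2)/(28/3)=15/7
back: M2=15/7
back: M1=5/2−1/3·15/7=25/14
M: M0=0, M1=25/14, M2=15/7, M3=0
seg 0: a=4, c=M0/2=0, d=(M1−M0)/(6·1)=25/84, b=Δ0−h0·(2M0+M1)/6=-361/84
seg 1: a=0, c=M1/2=25/28, d=(M2−M1)/(6·2)=5/168, b=Δ1−h1·(2M1+M2)/6=-143/42
seg 2: a=-3, c=M2/2=15/14, d=(M3−M2)/(6·3)=-5/42, b=Δ2−h2·(2M2+M3)/6=11/21
t_q=9/2 → seg 2, τ=3/2; S=-3+11/21·τ+15/14·τ²+-5/42·τ³=-23/112

  seg 0: a=4 b=-361/84 c=0 d=25/84
  seg 1: a=0 b=-143/42 c=25/28 d=5/168
  seg 2: a=-3 b=11/21 c=15/14 d=-5/42
S(9/2) = -23/112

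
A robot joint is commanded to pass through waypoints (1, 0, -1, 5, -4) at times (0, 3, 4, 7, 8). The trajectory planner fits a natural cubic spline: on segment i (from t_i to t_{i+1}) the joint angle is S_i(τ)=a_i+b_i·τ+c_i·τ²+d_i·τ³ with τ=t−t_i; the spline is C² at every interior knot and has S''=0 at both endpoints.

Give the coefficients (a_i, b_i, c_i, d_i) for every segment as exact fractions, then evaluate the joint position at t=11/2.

Δ: Δ0=-1/3, Δ1=-1, Δ2=2, Δ3=-9
row 1: diag=8, rhs=-4; c'=1/8, d'=-1/2
row 2: denom=8−1·1/8=63/8; d'=(18−1·-1/2)/(63/8)=148/63
row 3: denom=8−3·8/21=48/7; d'=(-66−3·148/63)/(48/7)=-767/72
back: M3=-767/72
back: M2=148/63−8/21·-767/72=173/27
back: M1=-1/2−1/8·173/27=-281/216
M: M0=0, M1=-281/216, M2=173/27, M3=-767/72, M4=0
seg 0: a=1, c=M0/2=0, d=(M1−M0)/(6·3)=-281/3888, b=Δ0−h0·(2M0+M1)/6=137/432
seg 1: a=0, c=M1/2=-281/432, d=(M2−M1)/(6·1)=185/144, b=Δ1−h1·(2M1+M2)/6=-353/216
seg 2: a=-1, c=M2/2=173/54, d=(M3−M2)/(6·3)=-3685/3888, b=Δ2−h2·(2M2+M3)/6=397/432
seg 3: a=5, c=M3/2=-767/144, d=(M4−M3)/(6·1)=767/432, b=Δ3−h3·(2M3+M4)/6=-1177/216
t_q=11/2 → seg 2, τ=3/2; S=-1+397/432·τ+173/54·τ²+-3685/3888·τ³=1685/384

  seg 0: a=1 b=137/432 c=0 d=-281/3888
  seg 1: a=0 b=-353/216 c=-281/432 d=185/144
  seg 2: a=-1 b=397/432 c=173/54 d=-3685/3888
  seg 3: a=5 b=-1177/216 c=-767/144 d=767/432
S(11/2) = 1685/384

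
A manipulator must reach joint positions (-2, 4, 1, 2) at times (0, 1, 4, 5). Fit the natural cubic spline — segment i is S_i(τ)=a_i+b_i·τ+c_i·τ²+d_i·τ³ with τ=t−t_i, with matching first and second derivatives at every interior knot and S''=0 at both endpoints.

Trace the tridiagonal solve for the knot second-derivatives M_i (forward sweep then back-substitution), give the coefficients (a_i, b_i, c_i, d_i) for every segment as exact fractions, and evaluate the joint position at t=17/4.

Δ: Δ0=6, Δ1=-1, Δ2=1
row 1: diag=8, rhs=-42; c'=3/8, d'=-21/4
row 2: denom=8−3·3/8=55/8; d'=(12−3·-21/4)/(55/8)=222/55
back: M2=222/55
back: M1=-21/4−3/8·222/55=-372/55
M: M0=0, M1=-372/55, M2=222/55, M3=0
seg 0: a=-2, c=M0/2=0, d=(M1−M0)/(6·1)=-62/55, b=Δ0−h0·(2M0+M1)/6=392/55
seg 1: a=4, c=M1/2=-186/55, d=(M2−M1)/(6·3)=3/5, b=Δ1−h1·(2M1+M2)/6=206/55
seg 2: a=1, c=M2/2=111/55, d=(M3−M2)/(6·1)=-37/55, b=Δ2−h2·(2M2+M3)/6=-19/55
t_q=17/4 → seg 2, τ=1/4; S=1+-19/55·τ+111/55·τ²+-37/55·τ³=3623/3520

  seg 0: a=-2 b=392/55 c=0 d=-62/55
  seg 1: a=4 b=206/55 c=-186/55 d=3/5
  seg 2: a=1 b=-19/55 c=111/55 d=-37/55
S(17/4) = 3623/3520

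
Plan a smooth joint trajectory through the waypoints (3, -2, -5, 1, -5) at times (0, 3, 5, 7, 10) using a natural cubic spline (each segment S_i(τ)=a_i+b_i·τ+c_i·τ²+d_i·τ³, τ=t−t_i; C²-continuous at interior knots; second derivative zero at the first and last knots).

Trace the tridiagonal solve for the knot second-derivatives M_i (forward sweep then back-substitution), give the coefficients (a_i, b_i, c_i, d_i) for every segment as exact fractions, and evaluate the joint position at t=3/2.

  seg 0: a=3 b=-227/180 c=0 d=-73/1620
  seg 1: a=-2 b=-223/90 c=-73/180 d=161/360
  seg 2: a=-5 b=19/15 c=41/18 d=-127/180
  seg 3: a=1 b=86/45 c=-88/45 d=88/405
S(3/2) = 153/160

Δ: Δ0=-5/3, Δ1=-3/2, Δ2=3, Δ3=-2
row 1: diag=10, rhs=1; c'=1/5, d'=1/10
row 2: denom=8−2·1/5=38/5; d'=(27−2·1/10)/(38/5)=67/19
row 3: denom=10−2·5/19=180/19; d'=(-30−2·67/19)/(180/19)=-176/45
back: M3=-176/45
back: M2=67/19−5/19·-176/45=41/9
back: M1=1/10−1/5·41/9=-73/90
M: M0=0, M1=-73/90, M2=41/9, M3=-176/45, M4=0
seg 0: a=3, c=M0/2=0, d=(M1−M0)/(6·3)=-73/1620, b=Δ0−h0·(2M0+M1)/6=-227/180
seg 1: a=-2, c=M1/2=-73/180, d=(M2−M1)/(6·2)=161/360, b=Δ1−h1·(2M1+M2)/6=-223/90
seg 2: a=-5, c=M2/2=41/18, d=(M3−M2)/(6·2)=-127/180, b=Δ2−h2·(2M2+M3)/6=19/15
seg 3: a=1, c=M3/2=-88/45, d=(M4−M3)/(6·3)=88/405, b=Δ3−h3·(2M3+M4)/6=86/45
t_q=3/2 → seg 0, τ=3/2; S=3+-227/180·τ+0·τ²+-73/1620·τ³=153/160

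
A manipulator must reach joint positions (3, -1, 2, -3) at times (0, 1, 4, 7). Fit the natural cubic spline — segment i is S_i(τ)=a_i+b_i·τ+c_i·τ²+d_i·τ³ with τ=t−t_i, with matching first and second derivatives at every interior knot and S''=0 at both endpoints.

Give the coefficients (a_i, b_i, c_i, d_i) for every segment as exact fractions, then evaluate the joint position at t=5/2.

  seg 0: a=3 b=-416/87 c=0 d=68/87
  seg 1: a=-1 b=-212/87 c=68/29 d=-313/783
  seg 2: a=2 b=73/87 c=-109/87 d=109/783
S(5/2) = -169/232

Δ: Δ0=-4, Δ1=1, Δ2=-5/3
row 1: diag=8, rhs=30; c'=3/8, d'=15/4
row 2: denom=12−3·3/8=87/8; d'=(-16−3·15/4)/(87/8)=-218/87
back: M2=-218/87
back: M1=15/4−3/8·-218/87=136/29
M: M0=0, M1=136/29, M2=-218/87, M3=0
seg 0: a=3, c=M0/2=0, d=(M1−M0)/(6·1)=68/87, b=Δ0−h0·(2M0+M1)/6=-416/87
seg 1: a=-1, c=M1/2=68/29, d=(M2−M1)/(6·3)=-313/783, b=Δ1−h1·(2M1+M2)/6=-212/87
seg 2: a=2, c=M2/2=-109/87, d=(M3−M2)/(6·3)=109/783, b=Δ2−h2·(2M2+M3)/6=73/87
t_q=5/2 → seg 1, τ=3/2; S=-1+-212/87·τ+68/29·τ²+-313/783·τ³=-169/232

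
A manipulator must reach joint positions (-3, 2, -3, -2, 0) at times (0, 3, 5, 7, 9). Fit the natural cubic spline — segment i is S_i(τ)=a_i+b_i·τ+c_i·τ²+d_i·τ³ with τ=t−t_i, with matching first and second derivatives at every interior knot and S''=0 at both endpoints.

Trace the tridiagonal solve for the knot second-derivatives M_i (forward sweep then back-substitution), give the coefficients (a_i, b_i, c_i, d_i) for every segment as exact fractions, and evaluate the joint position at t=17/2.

  seg 0: a=-3 b=688/213 c=0 d=-37/213
  seg 1: a=2 b=-311/213 c=-111/71 d=889/1704
  seg 2: a=-3 b=-619/426 c=445/284 d=-503/1704
  seg 3: a=-2 b=271/213 c=-29/142 d=29/852
S(17/2) = -991/2272

Δ: Δ0=5/3, Δ1=-5/2, Δ2=1/2, Δ3=1
row 1: diag=10, rhs=-25; c'=1/5, d'=-5/2
row 2: denom=8−2·1/5=38/5; d'=(18−2·-5/2)/(38/5)=115/38
row 3: denom=8−2·5/19=142/19; d'=(3−2·115/38)/(142/19)=-29/71
back: M3=-29/71
back: M2=115/38−5/19·-29/71=445/142
back: M1=-5/2−1/5·445/142=-222/71
M: M0=0, M1=-222/71, M2=445/142, M3=-29/71, M4=0
seg 0: a=-3, c=M0/2=0, d=(M1−M0)/(6·3)=-37/213, b=Δ0−h0·(2M0+M1)/6=688/213
seg 1: a=2, c=M1/2=-111/71, d=(M2−M1)/(6·2)=889/1704, b=Δ1−h1·(2M1+M2)/6=-311/213
seg 2: a=-3, c=M2/2=445/284, d=(M3−M2)/(6·2)=-503/1704, b=Δ2−h2·(2M2+M3)/6=-619/426
seg 3: a=-2, c=M3/2=-29/142, d=(M4−M3)/(6·2)=29/852, b=Δ3−h3·(2M3+M4)/6=271/213
t_q=17/2 → seg 3, τ=3/2; S=-2+271/213·τ+-29/142·τ²+29/852·τ³=-991/2272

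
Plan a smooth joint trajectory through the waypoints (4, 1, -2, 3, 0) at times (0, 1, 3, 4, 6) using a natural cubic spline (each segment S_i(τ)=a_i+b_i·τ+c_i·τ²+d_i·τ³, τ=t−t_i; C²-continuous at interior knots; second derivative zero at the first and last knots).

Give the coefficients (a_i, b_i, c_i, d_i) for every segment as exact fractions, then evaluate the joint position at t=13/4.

  seg 0: a=4 b=-1039/372 c=0 d=-77/372
  seg 1: a=1 b=-635/186 c=-77/124 d=587/744
  seg 2: a=-2 b=332/93 c=255/62 d=-499/186
  seg 3: a=3 b=697/186 c=-122/31 d=61/93
S(13/4) = -3541/3968

Δ: Δ0=-3, Δ1=-3/2, Δ2=5, Δ3=-3/2
row 1: diag=6, rhs=9; c'=1/3, d'=3/2
row 2: denom=6−2·1/3=16/3; d'=(39−2·3/2)/(16/3)=27/4
row 3: denom=6−1·3/16=93/16; d'=(-39−1·27/4)/(93/16)=-244/31
back: M3=-244/31
back: M2=27/4−3/16·-244/31=255/31
back: M1=3/2−1/3·255/31=-77/62
M: M0=0, M1=-77/62, M2=255/31, M3=-244/31, M4=0
seg 0: a=4, c=M0/2=0, d=(M1−M0)/(6·1)=-77/372, b=Δ0−h0·(2M0+M1)/6=-1039/372
seg 1: a=1, c=M1/2=-77/124, d=(M2−M1)/(6·2)=587/744, b=Δ1−h1·(2M1+M2)/6=-635/186
seg 2: a=-2, c=M2/2=255/62, d=(M3−M2)/(6·1)=-499/186, b=Δ2−h2·(2M2+M3)/6=332/93
seg 3: a=3, c=M3/2=-122/31, d=(M4−M3)/(6·2)=61/93, b=Δ3−h3·(2M3+M4)/6=697/186
t_q=13/4 → seg 2, τ=1/4; S=-2+332/93·τ+255/62·τ²+-499/186·τ³=-3541/3968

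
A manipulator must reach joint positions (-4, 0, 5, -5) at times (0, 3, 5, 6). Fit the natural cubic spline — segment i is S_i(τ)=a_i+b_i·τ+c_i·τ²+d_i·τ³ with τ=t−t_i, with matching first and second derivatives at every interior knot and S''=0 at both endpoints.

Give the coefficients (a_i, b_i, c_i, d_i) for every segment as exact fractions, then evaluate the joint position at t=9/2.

  seg 0: a=-4 b=-8/21 c=0 d=4/21
  seg 1: a=0 b=100/21 c=12/7 d=-239/168
  seg 2: a=5 b=-229/42 c=-191/28 d=191/84
S(9/2) = 2777/448

Δ: Δ0=4/3, Δ1=5/2, Δ2=-10
row 1: diag=10, rhs=7; c'=1/5, d'=7/10
row 2: denom=6−2·1/5=28/5; d'=(-75−2·7/10)/(28/5)=-191/14
back: M2=-191/14
back: M1=7/10−1/5·-191/14=24/7
M: M0=0, M1=24/7, M2=-191/14, M3=0
seg 0: a=-4, c=M0/2=0, d=(M1−M0)/(6·3)=4/21, b=Δ0−h0·(2M0+M1)/6=-8/21
seg 1: a=0, c=M1/2=12/7, d=(M2−M1)/(6·2)=-239/168, b=Δ1−h1·(2M1+M2)/6=100/21
seg 2: a=5, c=M2/2=-191/28, d=(M3−M2)/(6·1)=191/84, b=Δ2−h2·(2M2+M3)/6=-229/42
t_q=9/2 → seg 1, τ=3/2; S=0+100/21·τ+12/7·τ²+-239/168·τ³=2777/448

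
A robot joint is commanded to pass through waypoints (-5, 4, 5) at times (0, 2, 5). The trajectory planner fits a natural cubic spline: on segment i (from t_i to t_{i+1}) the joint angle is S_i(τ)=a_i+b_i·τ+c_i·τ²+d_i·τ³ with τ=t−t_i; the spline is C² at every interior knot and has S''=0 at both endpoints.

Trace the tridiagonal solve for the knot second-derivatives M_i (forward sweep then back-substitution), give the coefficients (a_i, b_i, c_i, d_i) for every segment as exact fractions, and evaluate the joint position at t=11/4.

  seg 0: a=-5 b=16/3 c=0 d=-5/24
  seg 1: a=4 b=17/6 c=-5/4 d=5/36
S(11/4) = 1403/256

Δ: Δ0=9/2, Δ1=1/3
row 1: diag=10, rhs=-25; c'=3/10, d'=-5/2
back: M1=-5/2
M: M0=0, M1=-5/2, M2=0
seg 0: a=-5, c=M0/2=0, d=(M1−M0)/(6·2)=-5/24, b=Δ0−h0·(2M0+M1)/6=16/3
seg 1: a=4, c=M1/2=-5/4, d=(M2−M1)/(6·3)=5/36, b=Δ1−h1·(2M1+M2)/6=17/6
t_q=11/4 → seg 1, τ=3/4; S=4+17/6·τ+-5/4·τ²+5/36·τ³=1403/256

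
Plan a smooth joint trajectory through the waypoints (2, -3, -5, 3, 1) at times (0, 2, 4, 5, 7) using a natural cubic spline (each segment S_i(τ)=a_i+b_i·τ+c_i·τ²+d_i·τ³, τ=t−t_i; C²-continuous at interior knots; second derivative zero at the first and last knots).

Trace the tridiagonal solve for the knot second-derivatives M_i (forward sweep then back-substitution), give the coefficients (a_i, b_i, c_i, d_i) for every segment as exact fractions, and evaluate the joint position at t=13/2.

  seg 0: a=2 b=-493/256 c=0 d=-147/1024
  seg 1: a=-3 b=-467/128 c=-441/512 d=1119/1024
  seg 2: a=-5 b=1541/256 c=729/128 d=-951/256
  seg 3: a=3 b=401/64 c=-1395/256 d=465/512
S(13/2) = 13119/4096

Δ: Δ0=-5/2, Δ1=-1, Δ2=8, Δ3=-1
row 1: diag=8, rhs=9; c'=1/4, d'=9/8
row 2: denom=6−2·1/4=11/2; d'=(54−2·9/8)/(11/2)=207/22
row 3: denom=6−1·2/11=64/11; d'=(-54−1·207/22)/(64/11)=-1395/128
back: M3=-1395/128
back: M2=207/22−2/11·-1395/128=729/64
back: M1=9/8−1/4·729/64=-441/256
M: M0=0, M1=-441/256, M2=729/64, M3=-1395/128, M4=0
seg 0: a=2, c=M0/2=0, d=(M1−M0)/(6·2)=-147/1024, b=Δ0−h0·(2M0+M1)/6=-493/256
seg 1: a=-3, c=M1/2=-441/512, d=(M2−M1)/(6·2)=1119/1024, b=Δ1−h1·(2M1+M2)/6=-467/128
seg 2: a=-5, c=M2/2=729/128, d=(M3−M2)/(6·1)=-951/256, b=Δ2−h2·(2M2+M3)/6=1541/256
seg 3: a=3, c=M3/2=-1395/256, d=(M4−M3)/(6·2)=465/512, b=Δ3−h3·(2M3+M4)/6=401/64
t_q=13/2 → seg 3, τ=3/2; S=3+401/64·τ+-1395/256·τ²+465/512·τ³=13119/4096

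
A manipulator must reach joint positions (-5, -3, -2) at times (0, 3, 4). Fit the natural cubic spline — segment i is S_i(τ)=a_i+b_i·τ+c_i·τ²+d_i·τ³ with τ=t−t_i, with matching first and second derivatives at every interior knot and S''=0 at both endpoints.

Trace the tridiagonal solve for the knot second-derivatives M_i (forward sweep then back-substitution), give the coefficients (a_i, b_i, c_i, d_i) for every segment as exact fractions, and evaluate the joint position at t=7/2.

Δ: Δ0=2/3, Δ1=1
row 1: diag=8, rhs=2; c'=1/8, d'=1/4
back: M1=1/4
M: M0=0, M1=1/4, M2=0
seg 0: a=-5, c=M0/2=0, d=(M1−M0)/(6·3)=1/72, b=Δ0−h0·(2M0+M1)/6=13/24
seg 1: a=-3, c=M1/2=1/8, d=(M2−M1)/(6·1)=-1/24, b=Δ1−h1·(2M1+M2)/6=11/12
t_q=7/2 → seg 1, τ=1/2; S=-3+11/12·τ+1/8·τ²+-1/24·τ³=-161/64

  seg 0: a=-5 b=13/24 c=0 d=1/72
  seg 1: a=-3 b=11/12 c=1/8 d=-1/24
S(7/2) = -161/64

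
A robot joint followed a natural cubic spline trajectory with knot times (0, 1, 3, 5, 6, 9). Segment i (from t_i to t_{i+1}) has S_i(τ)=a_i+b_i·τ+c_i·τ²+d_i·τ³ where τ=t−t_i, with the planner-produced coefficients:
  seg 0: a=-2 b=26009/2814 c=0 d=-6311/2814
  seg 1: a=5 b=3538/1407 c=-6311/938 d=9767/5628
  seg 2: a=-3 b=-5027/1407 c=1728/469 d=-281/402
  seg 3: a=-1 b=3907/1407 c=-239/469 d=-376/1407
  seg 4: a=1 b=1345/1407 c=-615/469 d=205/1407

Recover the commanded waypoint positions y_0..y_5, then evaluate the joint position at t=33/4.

y_0 = S_0(0) = a_0 = -2
y_1 = S_1(0) = a_1 = 5
y_2 = S_2(0) = a_2 = -3
y_3 = S_3(0) = a_3 = -1
y_4 = S_4(0) = a_4 = 1
y_5 = S_4(3) = -4
t_q=33/4 is in segment 4 (τ=9/4); S_4(τ)=-54869/30016

y_0=-2 y_1=5 y_2=-3 y_3=-1 y_4=1 y_5=-4
S(33/4) = -54869/30016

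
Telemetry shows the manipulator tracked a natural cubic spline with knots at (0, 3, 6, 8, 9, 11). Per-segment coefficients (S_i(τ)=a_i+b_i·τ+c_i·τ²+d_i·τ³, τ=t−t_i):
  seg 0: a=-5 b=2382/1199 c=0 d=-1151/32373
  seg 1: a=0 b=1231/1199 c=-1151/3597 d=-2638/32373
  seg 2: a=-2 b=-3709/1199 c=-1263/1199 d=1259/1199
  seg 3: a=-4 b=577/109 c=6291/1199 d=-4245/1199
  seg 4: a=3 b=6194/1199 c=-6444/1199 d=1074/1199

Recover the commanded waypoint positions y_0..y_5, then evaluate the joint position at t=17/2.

y_0=-5 y_1=0 y_2=-2 y_3=-4 y_4=3 y_5=-1
S(17/2) = -4643/9592

y_0 = S_0(0) = a_0 = -5
y_1 = S_1(0) = a_1 = 0
y_2 = S_2(0) = a_2 = -2
y_3 = S_3(0) = a_3 = -4
y_4 = S_4(0) = a_4 = 3
y_5 = S_4(2) = -1
t_q=17/2 is in segment 3 (τ=1/2); S_3(τ)=-4643/9592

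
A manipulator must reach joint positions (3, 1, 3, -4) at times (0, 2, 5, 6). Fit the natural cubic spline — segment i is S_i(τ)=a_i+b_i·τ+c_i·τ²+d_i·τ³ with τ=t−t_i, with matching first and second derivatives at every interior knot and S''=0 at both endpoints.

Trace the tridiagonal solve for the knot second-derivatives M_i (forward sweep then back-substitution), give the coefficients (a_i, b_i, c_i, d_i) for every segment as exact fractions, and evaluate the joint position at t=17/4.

  seg 0: a=3 b=-431/213 c=0 d=109/426
  seg 1: a=1 b=223/213 c=109/71 d=-118/213
  seg 2: a=3 b=-1001/213 c=-245/71 d=245/213
S(17/4) = 10945/2272

Δ: Δ0=-1, Δ1=2/3, Δ2=-7
row 1: diag=10, rhs=10; c'=3/10, d'=1
row 2: denom=8−3·3/10=71/10; d'=(-46−3·1)/(71/10)=-490/71
back: M2=-490/71
back: M1=1−3/10·-490/71=218/71
M: M0=0, M1=218/71, M2=-490/71, M3=0
seg 0: a=3, c=M0/2=0, d=(M1−M0)/(6·2)=109/426, b=Δ0−h0·(2M0+M1)/6=-431/213
seg 1: a=1, c=M1/2=109/71, d=(M2−M1)/(6·3)=-118/213, b=Δ1−h1·(2M1+M2)/6=223/213
seg 2: a=3, c=M2/2=-245/71, d=(M3−M2)/(6·1)=245/213, b=Δ2−h2·(2M2+M3)/6=-1001/213
t_q=17/4 → seg 1, τ=9/4; S=1+223/213·τ+109/71·τ²+-118/213·τ³=10945/2272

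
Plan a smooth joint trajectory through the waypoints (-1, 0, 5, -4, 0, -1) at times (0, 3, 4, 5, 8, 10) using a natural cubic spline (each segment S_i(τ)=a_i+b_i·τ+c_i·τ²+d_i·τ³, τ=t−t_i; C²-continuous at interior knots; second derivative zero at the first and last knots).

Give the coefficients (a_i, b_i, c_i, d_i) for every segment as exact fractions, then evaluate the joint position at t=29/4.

Δ: Δ0=1/3, Δ1=5, Δ2=-9, Δ3=4/3, Δ4=-1/2
row 1: diag=8, rhs=28; c'=1/8, d'=7/2
row 2: denom=4−1·1/8=31/8; d'=(-84−1·7/2)/(31/8)=-700/31
row 3: denom=8−1·8/31=240/31; d'=(62−1·-700/31)/(240/31)=437/40
row 4: denom=10−3·31/80=707/80; d'=(-11−3·437/40)/(707/80)=-3502/707
back: M4=-3502/707
back: M3=437/40−31/80·-3502/707=9081/707
back: M2=-700/31−8/31·9081/707=-18308/707
back: M1=7/2−1/8·-18308/707=4763/707
M: M0=0, M1=4763/707, M2=-18308/707, M3=9081/707, M4=-3502/707, M5=0
seg 0: a=-1, c=M0/2=0, d=(M1−M0)/(6·3)=4763/12726, b=Δ0−h0·(2M0+M1)/6=-12875/4242
seg 1: a=0, c=M1/2=4763/1414, d=(M2−M1)/(6·1)=-23071/4242, b=Δ1−h1·(2M1+M2)/6=14996/2121
seg 2: a=5, c=M2/2=-9154/707, d=(M3−M2)/(6·1)=27389/4242, b=Δ2−h2·(2M2+M3)/6=-10643/4242
seg 3: a=-4, c=M3/2=9081/1414, d=(M4−M3)/(6·3)=-12583/12726, b=Δ3−h3·(2M3+M4)/6=-19162/2121
seg 4: a=0, c=M4/2=-1751/707, d=(M5−M4)/(6·2)=1751/4242, b=Δ4−h4·(2M4+M5)/6=11887/4242
t_q=29/4 → seg 3, τ=9/4; S=-4+-19162/2121·τ+9081/1414·τ²+-12583/12726·τ³=-278515/90496

  seg 0: a=-1 b=-12875/4242 c=0 d=4763/12726
  seg 1: a=0 b=14996/2121 c=4763/1414 d=-23071/4242
  seg 2: a=5 b=-10643/4242 c=-9154/707 d=27389/4242
  seg 3: a=-4 b=-19162/2121 c=9081/1414 d=-12583/12726
  seg 4: a=0 b=11887/4242 c=-1751/707 d=1751/4242
S(29/4) = -278515/90496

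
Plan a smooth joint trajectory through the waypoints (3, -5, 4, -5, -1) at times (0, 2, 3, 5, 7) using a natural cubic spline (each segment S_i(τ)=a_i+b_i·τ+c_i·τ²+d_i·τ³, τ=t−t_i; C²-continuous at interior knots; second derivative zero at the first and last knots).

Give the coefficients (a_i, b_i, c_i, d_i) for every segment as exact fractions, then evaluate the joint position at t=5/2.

  seg 0: a=3 b=-1205/128 c=0 d=693/512
  seg 1: a=-5 b=437/64 c=2079/256 d=-1523/256
  seg 2: a=4 b=1337/256 c=-1245/128 d=2491/1024
  seg 3: a=-5 b=-575/128 c=2493/512 d=-831/1024
S(5/2) = -613/2048

Δ: Δ0=-4, Δ1=9, Δ2=-9/2, Δ3=2
row 1: diag=6, rhs=78; c'=1/6, d'=13
row 2: denom=6−1·1/6=35/6; d'=(-81−1·13)/(35/6)=-564/35
row 3: denom=8−2·12/35=256/35; d'=(39−2·-564/35)/(256/35)=2493/256
back: M3=2493/256
back: M2=-564/35−12/35·2493/256=-1245/64
back: M1=13−1/6·-1245/64=2079/128
M: M0=0, M1=2079/128, M2=-1245/64, M3=2493/256, M4=0
seg 0: a=3, c=M0/2=0, d=(M1−M0)/(6·2)=693/512, b=Δ0−h0·(2M0+M1)/6=-1205/128
seg 1: a=-5, c=M1/2=2079/256, d=(M2−M1)/(6·1)=-1523/256, b=Δ1−h1·(2M1+M2)/6=437/64
seg 2: a=4, c=M2/2=-1245/128, d=(M3−M2)/(6·2)=2491/1024, b=Δ2−h2·(2M2+M3)/6=1337/256
seg 3: a=-5, c=M3/2=2493/512, d=(M4−M3)/(6·2)=-831/1024, b=Δ3−h3·(2M3+M4)/6=-575/128
t_q=5/2 → seg 1, τ=1/2; S=-5+437/64·τ+2079/256·τ²+-1523/256·τ³=-613/2048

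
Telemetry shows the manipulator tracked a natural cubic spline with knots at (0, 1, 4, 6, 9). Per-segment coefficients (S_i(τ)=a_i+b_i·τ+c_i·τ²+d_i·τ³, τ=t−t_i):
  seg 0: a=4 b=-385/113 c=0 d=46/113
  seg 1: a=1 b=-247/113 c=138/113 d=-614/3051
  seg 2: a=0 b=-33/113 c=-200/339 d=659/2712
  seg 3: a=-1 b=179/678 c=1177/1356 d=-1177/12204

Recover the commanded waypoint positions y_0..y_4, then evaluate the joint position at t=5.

y_0 = S_0(0) = a_0 = 4
y_1 = S_1(0) = a_1 = 1
y_2 = S_2(0) = a_2 = 0
y_3 = S_3(0) = a_3 = -1
y_4 = S_3(3) = 5
t_q=5 is in segment 2 (τ=1); S_2(τ)=-1733/2712

y_0=4 y_1=1 y_2=0 y_3=-1 y_4=5
S(5) = -1733/2712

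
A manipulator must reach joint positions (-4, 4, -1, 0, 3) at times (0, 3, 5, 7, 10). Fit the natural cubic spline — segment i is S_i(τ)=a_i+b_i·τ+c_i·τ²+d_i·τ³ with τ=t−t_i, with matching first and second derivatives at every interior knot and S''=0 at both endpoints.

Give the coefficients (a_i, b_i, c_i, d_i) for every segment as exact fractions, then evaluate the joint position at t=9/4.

  seg 0: a=-4 b=409/90 c=0 d=-169/810
  seg 1: a=4 b=-49/45 c=-169/90 d=211/360
  seg 2: a=-1 b=-47/30 c=59/36 d=-109/360
  seg 3: a=0 b=61/45 c=-8/45 d=8/405
S(9/4) = 2463/640

Δ: Δ0=8/3, Δ1=-5/2, Δ2=1/2, Δ3=1
row 1: diag=10, rhs=-31; c'=1/5, d'=-31/10
row 2: denom=8−2·1/5=38/5; d'=(18−2·-31/10)/(38/5)=121/38
row 3: denom=10−2·5/19=180/19; d'=(3−2·121/38)/(180/19)=-16/45
back: M3=-16/45
back: M2=121/38−5/19·-16/45=59/18
back: M1=-31/10−1/5·59/18=-169/45
M: M0=0, M1=-169/45, M2=59/18, M3=-16/45, M4=0
seg 0: a=-4, c=M0/2=0, d=(M1−M0)/(6·3)=-169/810, b=Δ0−h0·(2M0+M1)/6=409/90
seg 1: a=4, c=M1/2=-169/90, d=(M2−M1)/(6·2)=211/360, b=Δ1−h1·(2M1+M2)/6=-49/45
seg 2: a=-1, c=M2/2=59/36, d=(M3−M2)/(6·2)=-109/360, b=Δ2−h2·(2M2+M3)/6=-47/30
seg 3: a=0, c=M3/2=-8/45, d=(M4−M3)/(6·3)=8/405, b=Δ3−h3·(2M3+M4)/6=61/45
t_q=9/4 → seg 0, τ=9/4; S=-4+409/90·τ+0·τ²+-169/810·τ³=2463/640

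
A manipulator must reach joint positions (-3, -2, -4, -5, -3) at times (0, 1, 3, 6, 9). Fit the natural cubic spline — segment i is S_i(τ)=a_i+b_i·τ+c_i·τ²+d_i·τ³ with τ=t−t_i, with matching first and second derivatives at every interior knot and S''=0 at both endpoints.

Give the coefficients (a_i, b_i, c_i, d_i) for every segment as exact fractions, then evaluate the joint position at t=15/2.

  seg 0: a=-3 b=425/309 c=0 d=-116/309
  seg 1: a=-2 b=77/309 c=-116/103 d=155/618
  seg 2: a=-4 b=-385/309 c=39/103 d=-23/927
  seg 3: a=-5 b=110/309 c=16/103 d=-16/927
S(15/2) = -430/103

Δ: Δ0=1, Δ1=-1, Δ2=-1/3, Δ3=2/3
row 1: diag=6, rhs=-12; c'=1/3, d'=-2
row 2: denom=10−2·1/3=28/3; d'=(4−2·-2)/(28/3)=6/7
row 3: denom=12−3·9/28=309/28; d'=(6−3·6/7)/(309/28)=32/103
back: M3=32/103
back: M2=6/7−9/28·32/103=78/103
back: M1=-2−1/3·78/103=-232/103
M: M0=0, M1=-232/103, M2=78/103, M3=32/103, M4=0
seg 0: a=-3, c=M0/2=0, d=(M1−M0)/(6·1)=-116/309, b=Δ0−h0·(2M0+M1)/6=425/309
seg 1: a=-2, c=M1/2=-116/103, d=(M2−M1)/(6·2)=155/618, b=Δ1−h1·(2M1+M2)/6=77/309
seg 2: a=-4, c=M2/2=39/103, d=(M3−M2)/(6·3)=-23/927, b=Δ2−h2·(2M2+M3)/6=-385/309
seg 3: a=-5, c=M3/2=16/103, d=(M4−M3)/(6·3)=-16/927, b=Δ3−h3·(2M3+M4)/6=110/309
t_q=15/2 → seg 3, τ=3/2; S=-5+110/309·τ+16/103·τ²+-16/927·τ³=-430/103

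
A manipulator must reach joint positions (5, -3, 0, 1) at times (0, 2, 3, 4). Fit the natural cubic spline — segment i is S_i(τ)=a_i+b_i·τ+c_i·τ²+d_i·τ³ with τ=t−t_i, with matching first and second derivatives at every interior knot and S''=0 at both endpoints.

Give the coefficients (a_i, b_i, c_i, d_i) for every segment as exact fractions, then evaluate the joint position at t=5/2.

Δ: Δ0=-4, Δ1=3, Δ2=1
row 1: diag=6, rhs=42; c'=1/6, d'=7
row 2: denom=4−1·1/6=23/6; d'=(-12−1·7)/(23/6)=-114/23
back: M2=-114/23
back: M1=7−1/6·-114/23=180/23
M: M0=0, M1=180/23, M2=-114/23, M3=0
seg 0: a=5, c=M0/2=0, d=(M1−M0)/(6·2)=15/23, b=Δ0−h0·(2M0+M1)/6=-152/23
seg 1: a=-3, c=M1/2=90/23, d=(M2−M1)/(6·1)=-49/23, b=Δ1−h1·(2M1+M2)/6=28/23
seg 2: a=0, c=M2/2=-57/23, d=(M3−M2)/(6·1)=19/23, b=Δ2−h2·(2M2+M3)/6=61/23
t_q=5/2 → seg 1, τ=1/2; S=-3+28/23·τ+90/23·τ²+-49/23·τ³=-309/184

  seg 0: a=5 b=-152/23 c=0 d=15/23
  seg 1: a=-3 b=28/23 c=90/23 d=-49/23
  seg 2: a=0 b=61/23 c=-57/23 d=19/23
S(5/2) = -309/184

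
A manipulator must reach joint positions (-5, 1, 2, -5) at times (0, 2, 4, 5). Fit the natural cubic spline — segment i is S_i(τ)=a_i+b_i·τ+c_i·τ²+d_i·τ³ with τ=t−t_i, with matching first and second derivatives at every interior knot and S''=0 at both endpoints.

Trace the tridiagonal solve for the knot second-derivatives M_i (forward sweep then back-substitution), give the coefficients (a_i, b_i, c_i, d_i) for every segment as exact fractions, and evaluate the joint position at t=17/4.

  seg 0: a=-5 b=3 c=0 d=0
  seg 1: a=1 b=3 c=0 d=-5/8
  seg 2: a=2 b=-9/2 c=-15/4 d=5/4
S(17/4) = 169/256

Δ: Δ0=3, Δ1=1/2, Δ2=-7
row 1: diag=8, rhs=-15; c'=1/4, d'=-15/8
row 2: denom=6−2·1/4=11/2; d'=(-45−2·-15/8)/(11/2)=-15/2
back: M2=-15/2
back: M1=-15/8−1/4·-15/2=0
M: M0=0, M1=0, M2=-15/2, M3=0
seg 0: a=-5, c=M0/2=0, d=(M1−M0)/(6·2)=0, b=Δ0−h0·(2M0+M1)/6=3
seg 1: a=1, c=M1/2=0, d=(M2−M1)/(6·2)=-5/8, b=Δ1−h1·(2M1+M2)/6=3
seg 2: a=2, c=M2/2=-15/4, d=(M3−M2)/(6·1)=5/4, b=Δ2−h2·(2M2+M3)/6=-9/2
t_q=17/4 → seg 2, τ=1/4; S=2+-9/2·τ+-15/4·τ²+5/4·τ³=169/256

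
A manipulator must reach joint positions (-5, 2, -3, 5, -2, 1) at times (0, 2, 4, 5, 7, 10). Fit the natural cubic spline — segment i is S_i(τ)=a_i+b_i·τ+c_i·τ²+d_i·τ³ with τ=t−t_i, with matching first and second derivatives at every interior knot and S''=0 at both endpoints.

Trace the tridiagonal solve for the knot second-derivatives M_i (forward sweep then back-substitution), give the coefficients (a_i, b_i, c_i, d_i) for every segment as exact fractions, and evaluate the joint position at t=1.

Δ: Δ0=7/2, Δ1=-5/2, Δ2=8, Δ3=-7/2, Δ4=1
row 1: diag=8, rhs=-36; c'=1/4, d'=-9/2
row 2: denom=6−2·1/4=11/2; d'=(63−2·-9/2)/(11/2)=144/11
row 3: denom=6−1·2/11=64/11; d'=(-69−1·144/11)/(64/11)=-903/64
row 4: denom=10−2·11/32=149/16; d'=(27−2·-903/64)/(149/16)=1767/298
back: M4=1767/298
back: M3=-903/64−11/32·1767/298=-2406/149
back: M2=144/11−2/11·-2406/149=2388/149
back: M1=-9/2−1/4·2388/149=-2535/298
M: M0=0, M1=-2535/298, M2=2388/149, M3=-2406/149, M4=1767/298, M5=0
seg 0: a=-5, c=M0/2=0, d=(M1−M0)/(6·2)=-845/1192, b=Δ0−h0·(2M0+M1)/6=944/149
seg 1: a=2, c=M1/2=-2535/596, d=(M2−M1)/(6·2)=2437/1192, b=Δ1−h1·(2M1+M2)/6=-647/298
seg 2: a=-3, c=M2/2=1194/149, d=(M3−M2)/(6·1)=-799/149, b=Δ2−h2·(2M2+M3)/6=797/149
seg 3: a=5, c=M3/2=-1203/149, d=(M4−M3)/(6·2)=2193/1192, b=Δ3−h3·(2M3+M4)/6=788/149
seg 4: a=-2, c=M4/2=1767/596, d=(M5−M4)/(6·3)=-589/1788, b=Δ4−h4·(2M4+M5)/6=-1469/298
t_q=1 → seg 0, τ=1; S=-5+944/149·τ+0·τ²+-845/1192·τ³=747/1192

  seg 0: a=-5 b=944/149 c=0 d=-845/1192
  seg 1: a=2 b=-647/298 c=-2535/596 d=2437/1192
  seg 2: a=-3 b=797/149 c=1194/149 d=-799/149
  seg 3: a=5 b=788/149 c=-1203/149 d=2193/1192
  seg 4: a=-2 b=-1469/298 c=1767/596 d=-589/1788
S(1) = 747/1192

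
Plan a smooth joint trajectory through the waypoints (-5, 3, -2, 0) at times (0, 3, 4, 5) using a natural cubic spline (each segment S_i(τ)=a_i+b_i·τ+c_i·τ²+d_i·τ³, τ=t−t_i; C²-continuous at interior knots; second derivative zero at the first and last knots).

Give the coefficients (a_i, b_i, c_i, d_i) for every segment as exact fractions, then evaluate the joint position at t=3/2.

  seg 0: a=-5 b=587/93 c=0 d=-113/279
  seg 1: a=3 b=-430/93 c=-113/31 d=304/93
  seg 2: a=-2 b=-196/93 c=191/31 d=-191/93
S(3/2) = 769/248

Δ: Δ0=8/3, Δ1=-5, Δ2=2
row 1: diag=8, rhs=-46; c'=1/8, d'=-23/4
row 2: denom=4−1·1/8=31/8; d'=(42−1·-23/4)/(31/8)=382/31
back: M2=382/31
back: M1=-23/4−1/8·382/31=-226/31
M: M0=0, M1=-226/31, M2=382/31, M3=0
seg 0: a=-5, c=M0/2=0, d=(M1−M0)/(6·3)=-113/279, b=Δ0−h0·(2M0+M1)/6=587/93
seg 1: a=3, c=M1/2=-113/31, d=(M2−M1)/(6·1)=304/93, b=Δ1−h1·(2M1+M2)/6=-430/93
seg 2: a=-2, c=M2/2=191/31, d=(M3−M2)/(6·1)=-191/93, b=Δ2−h2·(2M2+M3)/6=-196/93
t_q=3/2 → seg 0, τ=3/2; S=-5+587/93·τ+0·τ²+-113/279·τ³=769/248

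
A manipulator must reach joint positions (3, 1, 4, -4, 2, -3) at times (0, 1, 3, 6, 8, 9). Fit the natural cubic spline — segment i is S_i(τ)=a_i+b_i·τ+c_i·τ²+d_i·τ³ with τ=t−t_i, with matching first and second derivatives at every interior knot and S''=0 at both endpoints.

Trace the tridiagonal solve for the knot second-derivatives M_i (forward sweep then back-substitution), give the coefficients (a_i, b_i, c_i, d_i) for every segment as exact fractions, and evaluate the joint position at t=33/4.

  seg 0: a=3 b=-24485/8436 c=0 d=7613/8436
  seg 1: a=1 b=-823/4218 c=7613/2812 d=-15689/16872
  seg 2: a=4 b=-1106/2109 c=-2019/703 d=41/57
  seg 3: a=-4 b=3511/2109 c=2532/703 d=-3094/2109
  seg 4: a=2 b=-3233/2109 c=-3656/703 d=3656/2109
S(33/4) = 7417/5624

Δ: Δ0=-2, Δ1=3/2, Δ2=-8/3, Δ3=3, Δ4=-5
row 1: diag=6, rhs=21; c'=1/3, d'=7/2
row 2: denom=10−2·1/3=28/3; d'=(-25−2·7/2)/(28/3)=-24/7
row 3: denom=10−3·9/28=253/28; d'=(34−3·-24/7)/(253/28)=1240/253
row 4: denom=6−2·56/253=1406/253; d'=(-48−2·1240/253)/(1406/253)=-7312/703
back: M4=-7312/703
back: M3=1240/253−56/253·-7312/703=5064/703
back: M2=-24/7−9/28·5064/703=-4038/703
back: M1=7/2−1/3·-4038/703=7613/1406
M: M0=0, M1=7613/1406, M2=-4038/703, M3=5064/703, M4=-7312/703, M5=0
seg 0: a=3, c=M0/2=0, d=(M1−M0)/(6·1)=7613/8436, b=Δ0−h0·(2M0+M1)/6=-24485/8436
seg 1: a=1, c=M1/2=7613/2812, d=(M2−M1)/(6·2)=-15689/16872, b=Δ1−h1·(2M1+M2)/6=-823/4218
seg 2: a=4, c=M2/2=-2019/703, d=(M3−M2)/(6·3)=41/57, b=Δ2−h2·(2M2+M3)/6=-1106/2109
seg 3: a=-4, c=M3/2=2532/703, d=(M4−M3)/(6·2)=-3094/2109, b=Δ3−h3·(2M3+M4)/6=3511/2109
seg 4: a=2, c=M4/2=-3656/703, d=(M5−M4)/(6·1)=3656/2109, b=Δ4−h4·(2M4+M5)/6=-3233/2109
t_q=33/4 → seg 4, τ=1/4; S=2+-3233/2109·τ+-3656/703·τ²+3656/2109·τ³=7417/5624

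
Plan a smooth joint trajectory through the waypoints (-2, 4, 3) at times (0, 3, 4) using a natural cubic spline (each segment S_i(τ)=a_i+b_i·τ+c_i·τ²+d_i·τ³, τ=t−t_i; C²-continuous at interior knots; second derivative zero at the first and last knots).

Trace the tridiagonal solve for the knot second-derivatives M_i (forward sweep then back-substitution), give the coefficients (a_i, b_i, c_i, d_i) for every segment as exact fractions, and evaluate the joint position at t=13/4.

Δ: Δ0=2, Δ1=-1
row 1: diag=8, rhs=-18; c'=1/8, d'=-9/4
back: M1=-9/4
M: M0=0, M1=-9/4, M2=0
seg 0: a=-2, c=M0/2=0, d=(M1−M0)/(6·3)=-1/8, b=Δ0−h0·(2M0+M1)/6=25/8
seg 1: a=4, c=M1/2=-9/8, d=(M2−M1)/(6·1)=3/8, b=Δ1−h1·(2M1+M2)/6=-1/4
t_q=13/4 → seg 1, τ=1/4; S=4+-1/4·τ+-9/8·τ²+3/8·τ³=1983/512

  seg 0: a=-2 b=25/8 c=0 d=-1/8
  seg 1: a=4 b=-1/4 c=-9/8 d=3/8
S(13/4) = 1983/512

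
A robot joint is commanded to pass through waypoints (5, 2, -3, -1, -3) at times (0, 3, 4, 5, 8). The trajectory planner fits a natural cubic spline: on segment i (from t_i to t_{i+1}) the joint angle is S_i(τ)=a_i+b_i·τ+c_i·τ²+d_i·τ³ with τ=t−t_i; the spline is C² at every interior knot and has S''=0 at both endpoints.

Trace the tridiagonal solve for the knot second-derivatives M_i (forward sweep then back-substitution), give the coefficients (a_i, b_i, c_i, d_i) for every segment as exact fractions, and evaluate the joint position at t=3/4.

Δ: Δ0=-1, Δ1=-5, Δ2=2, Δ3=-2/3
row 1: diag=8, rhs=-24; c'=1/8, d'=-3
row 2: denom=4−1·1/8=31/8; d'=(42−1·-3)/(31/8)=360/31
row 3: denom=8−1·8/31=240/31; d'=(-16−1·360/31)/(240/31)=-107/30
back: M3=-107/30
back: M2=360/31−8/31·-107/30=188/15
back: M1=-3−1/8·188/15=-137/30
M: M0=0, M1=-137/30, M2=188/15, M3=-107/30, M4=0
seg 0: a=5, c=M0/2=0, d=(M1−M0)/(6·3)=-137/540, b=Δ0−h0·(2M0+M1)/6=77/60
seg 1: a=2, c=M1/2=-137/60, d=(M2−M1)/(6·1)=57/20, b=Δ1−h1·(2M1+M2)/6=-167/30
seg 2: a=-3, c=M2/2=94/15, d=(M3−M2)/(6·1)=-161/60, b=Δ2−h2·(2M2+M3)/6=-19/12
seg 3: a=-1, c=M3/2=-107/60, d=(M4−M3)/(6·3)=107/540, b=Δ3−h3·(2M3+M4)/6=29/10
t_q=3/4 → seg 0, τ=3/4; S=5+77/60·τ+0·τ²+-137/540·τ³=1499/256

  seg 0: a=5 b=77/60 c=0 d=-137/540
  seg 1: a=2 b=-167/30 c=-137/60 d=57/20
  seg 2: a=-3 b=-19/12 c=94/15 d=-161/60
  seg 3: a=-1 b=29/10 c=-107/60 d=107/540
S(3/4) = 1499/256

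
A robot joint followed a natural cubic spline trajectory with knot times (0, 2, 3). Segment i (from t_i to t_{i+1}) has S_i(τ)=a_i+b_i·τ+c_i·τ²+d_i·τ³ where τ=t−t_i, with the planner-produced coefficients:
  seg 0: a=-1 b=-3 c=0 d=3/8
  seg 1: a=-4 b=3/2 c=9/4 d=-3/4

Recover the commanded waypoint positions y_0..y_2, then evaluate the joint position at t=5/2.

y_0=-1 y_1=-4 y_2=-1
S(5/2) = -89/32

y_0 = S_0(0) = a_0 = -1
y_1 = S_1(0) = a_1 = -4
y_2 = S_1(1) = -1
t_q=5/2 is in segment 1 (τ=1/2); S_1(τ)=-89/32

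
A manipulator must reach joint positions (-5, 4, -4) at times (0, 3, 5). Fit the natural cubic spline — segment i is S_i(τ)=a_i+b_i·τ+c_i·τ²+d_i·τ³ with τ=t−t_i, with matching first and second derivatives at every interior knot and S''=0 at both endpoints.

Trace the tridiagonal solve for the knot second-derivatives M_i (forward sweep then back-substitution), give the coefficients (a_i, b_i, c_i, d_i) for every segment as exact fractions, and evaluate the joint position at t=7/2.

Δ: Δ0=3, Δ1=-4
row 1: diag=10, rhs=-42; c'=1/5, d'=-21/5
back: M1=-21/5
M: M0=0, M1=-21/5, M2=0
seg 0: a=-5, c=M0/2=0, d=(M1−M0)/(6·3)=-7/30, b=Δ0−h0·(2M0+M1)/6=51/10
seg 1: a=4, c=M1/2=-21/10, d=(M2−M1)/(6·2)=7/20, b=Δ1−h1·(2M1+M2)/6=-6/5
t_q=7/2 → seg 1, τ=1/2; S=4+-6/5·τ+-21/10·τ²+7/20·τ³=467/160

  seg 0: a=-5 b=51/10 c=0 d=-7/30
  seg 1: a=4 b=-6/5 c=-21/10 d=7/20
S(7/2) = 467/160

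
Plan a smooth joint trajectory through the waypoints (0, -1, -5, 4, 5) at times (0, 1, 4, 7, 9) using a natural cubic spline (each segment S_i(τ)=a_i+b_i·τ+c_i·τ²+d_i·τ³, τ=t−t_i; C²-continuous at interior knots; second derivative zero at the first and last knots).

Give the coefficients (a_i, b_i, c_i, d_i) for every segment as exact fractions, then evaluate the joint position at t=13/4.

  seg 0: a=0 b=-1217/1596 c=0 d=-379/1596
  seg 1: a=-1 b=-1177/798 c=-379/532 d=3637/14364
  seg 2: a=-5 b=1735/1596 c=625/399 d=-4447/14364
  seg 3: a=4 b=1697/798 c=-649/532 d=649/3192
S(13/4) = -171637/34048

Δ: Δ0=-1, Δ1=-4/3, Δ2=3, Δ3=1/2
row 1: diag=8, rhs=-2; c'=3/8, d'=-1/4
row 2: denom=12−3·3/8=87/8; d'=(26−3·-1/4)/(87/8)=214/87
row 3: denom=10−3·8/29=266/29; d'=(-15−3·214/87)/(266/29)=-649/266
back: M3=-649/266
back: M2=214/87−8/29·-649/266=1250/399
back: M1=-1/4−3/8·1250/399=-379/266
M: M0=0, M1=-379/266, M2=1250/399, M3=-649/266, M4=0
seg 0: a=0, c=M0/2=0, d=(M1−M0)/(6·1)=-379/1596, b=Δ0−h0·(2M0+M1)/6=-1217/1596
seg 1: a=-1, c=M1/2=-379/532, d=(M2−M1)/(6·3)=3637/14364, b=Δ1−h1·(2M1+M2)/6=-1177/798
seg 2: a=-5, c=M2/2=625/399, d=(M3−M2)/(6·3)=-4447/14364, b=Δ2−h2·(2M2+M3)/6=1735/1596
seg 3: a=4, c=M3/2=-649/532, d=(M4−M3)/(6·2)=649/3192, b=Δ3−h3·(2M3+M4)/6=1697/798
t_q=13/4 → seg 1, τ=9/4; S=-1+-1177/798·τ+-379/532·τ²+3637/14364·τ³=-171637/34048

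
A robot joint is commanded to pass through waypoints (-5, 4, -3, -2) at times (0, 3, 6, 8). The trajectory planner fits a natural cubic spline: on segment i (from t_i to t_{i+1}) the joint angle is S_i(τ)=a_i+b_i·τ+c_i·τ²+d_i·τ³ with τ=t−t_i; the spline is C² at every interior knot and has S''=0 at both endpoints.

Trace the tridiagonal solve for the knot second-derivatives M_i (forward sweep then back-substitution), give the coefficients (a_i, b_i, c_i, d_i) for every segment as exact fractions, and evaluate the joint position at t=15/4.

Δ: Δ0=3, Δ1=-7/3, Δ2=1/2
row 1: diag=12, rhs=-32; c'=1/4, d'=-8/3
row 2: denom=10−3·1/4=37/4; d'=(17−3·-8/3)/(37/4)=100/37
back: M2=100/37
back: M1=-8/3−1/4·100/37=-371/111
M: M0=0, M1=-371/111, M2=100/37, M3=0
seg 0: a=-5, c=M0/2=0, d=(M1−M0)/(6·3)=-371/1998, b=Δ0−h0·(2M0+M1)/6=1037/222
seg 1: a=4, c=M1/2=-371/222, d=(M2−M1)/(6·3)=671/1998, b=Δ1−h1·(2M1+M2)/6=-38/111
seg 2: a=-3, c=M2/2=50/37, d=(M3−M2)/(6·2)=-25/111, b=Δ2−h2·(2M2+M3)/6=-289/222
t_q=15/4 → seg 1, τ=3/4; S=4+-38/111·τ+-371/222·τ²+671/1998·τ³=13947/4736

  seg 0: a=-5 b=1037/222 c=0 d=-371/1998
  seg 1: a=4 b=-38/111 c=-371/222 d=671/1998
  seg 2: a=-3 b=-289/222 c=50/37 d=-25/111
S(15/4) = 13947/4736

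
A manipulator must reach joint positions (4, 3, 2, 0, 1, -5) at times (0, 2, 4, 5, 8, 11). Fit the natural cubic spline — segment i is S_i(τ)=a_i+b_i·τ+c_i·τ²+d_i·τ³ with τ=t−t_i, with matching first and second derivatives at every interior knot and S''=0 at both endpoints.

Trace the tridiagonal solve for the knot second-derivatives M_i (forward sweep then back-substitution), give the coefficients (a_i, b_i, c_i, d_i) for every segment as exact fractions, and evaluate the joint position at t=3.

Δ: Δ0=-1/2, Δ1=-1/2, Δ2=-2, Δ3=1/3, Δ4=-2
row 1: diag=8, rhs=0; c'=1/4, d'=0
row 2: denom=6−2·1/4=11/2; d'=(-9−2·0)/(11/2)=-18/11
row 3: denom=8−1·2/11=86/11; d'=(14−1·-18/11)/(86/11)=2
row 4: denom=12−3·33/86=933/86; d'=(-14−3·2)/(933/86)=-1720/933
back: M4=-1720/933
back: M3=2−33/86·-1720/933=842/311
back: M2=-18/11−2/11·842/311=-662/311
back: M1=0−1/4·-662/311=331/622
M: M0=0, M1=331/622, M2=-662/311, M3=842/311, M4=-1720/933, M5=0
seg 0: a=4, c=M0/2=0, d=(M1−M0)/(6·2)=331/7464, b=Δ0−h0·(2M0+M1)/6=-632/933
seg 1: a=3, c=M1/2=331/1244, d=(M2−M1)/(6·2)=-1655/7464, b=Δ1−h1·(2M1+M2)/6=-271/1866
seg 2: a=2, c=M2/2=-331/311, d=(M3−M2)/(6·1)=752/933, b=Δ2−h2·(2M2+M3)/6=-1625/933
seg 3: a=0, c=M3/2=421/311, d=(M4−M3)/(6·3)=-2123/8397, b=Δ3−h3·(2M3+M4)/6=-1355/933
seg 4: a=1, c=M4/2=-860/933, d=(M5−M4)/(6·3)=860/8397, b=Δ4−h4·(2M4+M5)/6=-146/933
t_q=3 → seg 1, τ=1; S=3+-271/1866·τ+331/1244·τ²+-1655/7464·τ³=7213/2488

  seg 0: a=4 b=-632/933 c=0 d=331/7464
  seg 1: a=3 b=-271/1866 c=331/1244 d=-1655/7464
  seg 2: a=2 b=-1625/933 c=-331/311 d=752/933
  seg 3: a=0 b=-1355/933 c=421/311 d=-2123/8397
  seg 4: a=1 b=-146/933 c=-860/933 d=860/8397
S(3) = 7213/2488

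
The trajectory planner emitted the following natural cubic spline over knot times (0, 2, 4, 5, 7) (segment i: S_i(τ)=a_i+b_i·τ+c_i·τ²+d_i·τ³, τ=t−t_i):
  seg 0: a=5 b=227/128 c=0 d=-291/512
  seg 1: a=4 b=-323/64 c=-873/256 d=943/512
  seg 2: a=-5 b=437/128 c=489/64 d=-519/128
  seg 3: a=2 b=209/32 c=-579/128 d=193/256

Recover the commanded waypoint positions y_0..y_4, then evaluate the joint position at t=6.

y_0=5 y_1=4 y_2=-5 y_3=2 y_4=3
S(6) = 1219/256

y_0 = S_0(0) = a_0 = 5
y_1 = S_1(0) = a_1 = 4
y_2 = S_2(0) = a_2 = -5
y_3 = S_3(0) = a_3 = 2
y_4 = S_3(2) = 3
t_q=6 is in segment 3 (τ=1); S_3(τ)=1219/256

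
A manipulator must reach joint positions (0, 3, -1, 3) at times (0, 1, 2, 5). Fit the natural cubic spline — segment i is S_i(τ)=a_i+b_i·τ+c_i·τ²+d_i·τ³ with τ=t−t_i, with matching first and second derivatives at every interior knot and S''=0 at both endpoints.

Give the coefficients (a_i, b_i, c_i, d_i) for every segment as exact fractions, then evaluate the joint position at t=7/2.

Δ: Δ0=3, Δ1=-4, Δ2=4/3
row 1: diag=4, rhs=-42; c'=1/4, d'=-21/2
row 2: denom=8−1·1/4=31/4; d'=(32−1·-21/2)/(31/4)=170/31
back: M2=170/31
back: M1=-21/2−1/4·170/31=-368/31
M: M0=0, M1=-368/31, M2=170/31, M3=0
seg 0: a=0, c=M0/2=0, d=(M1−M0)/(6·1)=-184/93, b=Δ0−h0·(2M0+M1)/6=463/93
seg 1: a=3, c=M1/2=-184/31, d=(M2−M1)/(6·1)=269/93, b=Δ1−h1·(2M1+M2)/6=-89/93
seg 2: a=-1, c=M2/2=85/31, d=(M3−M2)/(6·3)=-85/279, b=Δ2−h2·(2M2+M3)/6=-386/93
t_q=7/2 → seg 2, τ=3/2; S=-1+-386/93·τ+85/31·τ²+-85/279·τ³=-517/248

  seg 0: a=0 b=463/93 c=0 d=-184/93
  seg 1: a=3 b=-89/93 c=-184/31 d=269/93
  seg 2: a=-1 b=-386/93 c=85/31 d=-85/279
S(7/2) = -517/248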